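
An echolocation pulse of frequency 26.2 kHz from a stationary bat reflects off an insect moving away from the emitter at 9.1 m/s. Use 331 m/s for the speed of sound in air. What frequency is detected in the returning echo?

The insect first receives the wave as a moving observer: f₁ = f₀ · (v − u)/v = 26.2 × (331 − 9.1)/331 ≈ 25.5 kHz.
On reflection it acts as a source moving away from the stationary detector: f₂ = f₁ · v/(v + u) = 25.5 × 331/340.1 ≈ 24.8 kHz.
Equivalently f₂ = f₀ · (v − u)/(v + u).

24.8 kHz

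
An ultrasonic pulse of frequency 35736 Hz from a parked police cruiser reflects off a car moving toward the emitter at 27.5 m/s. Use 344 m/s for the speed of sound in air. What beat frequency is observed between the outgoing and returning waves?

The car first receives the wave as a moving observer: f₁ = f₀ · (v + u)/v = 35736 × (344 + 27.5)/344 ≈ 38593 Hz.
On reflection it acts as a source moving toward the stationary detector: f₂ = f₁ · v/(v − u) = 38593 × 344/316.5 ≈ 41946 Hz.
Beat frequency: |f₂ − f₀| = 2u·f₀/(v − u) = 2 × 27.5 × 35736/316.5 ≈ 6210 Hz.

6210 Hz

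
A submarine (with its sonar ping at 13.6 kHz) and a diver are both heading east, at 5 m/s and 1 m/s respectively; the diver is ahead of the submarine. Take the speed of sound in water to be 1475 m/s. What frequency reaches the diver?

13.64 kHz

The diver is ahead, so the submarine is moving toward it while the diver is moving away from the submarine.
Both move, so f' = f · (v − v_o)/(v − v_s).
f' = 13.6 × (1475 − 1)/(1475 − 5) = 13.6 × 1474/1470 ≈ 13.64 kHz.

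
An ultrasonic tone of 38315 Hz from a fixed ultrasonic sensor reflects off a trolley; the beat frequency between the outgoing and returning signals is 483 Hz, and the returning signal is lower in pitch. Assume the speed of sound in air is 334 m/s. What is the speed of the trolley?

2.12 m/s

Double Doppler shift off a moving reflector: f₂ = f₀ · (v + u)/(v − u) (u > 0 toward emitter).
Returning signal is lower, so f₂ = f₀ − Δf = 38315 − 483 = 37832 Hz.
Rearranging, u = v · (f₂ − f₀)/(f₂ + f₀) = 334 × -483/76147 ≈ -2.12 m/s.
So the trolley is moving at 2.12 m/s away from the emitter.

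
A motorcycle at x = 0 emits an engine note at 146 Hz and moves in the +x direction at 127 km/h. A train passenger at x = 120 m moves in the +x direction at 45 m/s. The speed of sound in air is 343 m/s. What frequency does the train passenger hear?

141 Hz

127 km/h = 35.28 m/s.
The observer lies on the +x side, so the source is heading toward the observer and the observer is heading away from the source.
With source approaching and observer receding, f' = f · (v − v_o)/(v − v_s).
f' = 146 × (343 − 45)/(343 − 35.28) = 146 × 298/307.72 ≈ 141 Hz.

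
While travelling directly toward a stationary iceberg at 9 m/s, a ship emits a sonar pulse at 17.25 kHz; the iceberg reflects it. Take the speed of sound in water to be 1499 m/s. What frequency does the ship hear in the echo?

17.46 kHz

The iceberg receives the sound from a moving source: f₁ = f₀ · v/(v − v_e) = 17.25 × 1499/1490 ≈ 17.35 kHz.
On the return leg the ship is a moving observer: f₂ = f₁ · (v + v_e)/v = 17.35 × 1508/1499 ≈ 17.46 kHz.
Equivalently f₂ = f₀ · (v + v_e)/(v − v_e).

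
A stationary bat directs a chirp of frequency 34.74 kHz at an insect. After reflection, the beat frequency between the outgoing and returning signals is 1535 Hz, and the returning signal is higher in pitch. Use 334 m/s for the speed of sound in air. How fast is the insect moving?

Double Doppler shift off a moving reflector: f₂ = f₀ · (v + u)/(v − u) (u > 0 toward emitter).
Returning signal is higher, so f₂ = f₀ + Δf = 34740 + 1535 = 36275 Hz.
Rearranging, u = v · (f₂ − f₀)/(f₂ + f₀) = 334 × 1535/71015 ≈ 7.2 m/s.
So the insect is moving at 7.2 m/s toward the emitter.

7.2 m/s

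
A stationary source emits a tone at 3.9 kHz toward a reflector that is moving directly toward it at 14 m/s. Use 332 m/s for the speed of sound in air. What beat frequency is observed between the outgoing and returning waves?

At the reflector (a moving observer), f₁ = f₀ · (v + u)/v = 3.9 × 346/332 ≈ 4.064 kHz.
The reflection then acts as a moving source: f₂ = f₁ · v/(v − u) ≈ 4.243 kHz.
Equivalently f₂ = f₀ · (v + u)/(v − u).
Beat frequency (with f₀ = 3900 Hz): |f₂ − f₀| = 2u·f₀/(v − u) = 2 × 14 × 3900/318 ≈ 343 Hz.

343 Hz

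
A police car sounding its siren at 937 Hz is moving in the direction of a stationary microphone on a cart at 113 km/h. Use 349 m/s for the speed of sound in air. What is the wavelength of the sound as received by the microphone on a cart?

33.9 cm

113 km/h = 31.39 m/s.
With the source moving toward a stationary observer, f' = f · v/(v − v_s).
f' = 937 × 349/(349 − 31.39) ≈ 1030 Hz.
λ' = v/f' = 349/1029.6 ≈ 33.9 cm.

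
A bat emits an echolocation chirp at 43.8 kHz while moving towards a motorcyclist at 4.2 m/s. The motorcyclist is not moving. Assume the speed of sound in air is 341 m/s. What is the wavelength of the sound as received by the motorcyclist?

With the source moving toward a stationary observer, f' = f · v/(v − v_s).
f' = 43.8 × 341/(341 − 4.2) ≈ 44.3 kHz.
λ' = v/f' = 341/44346.2 ≈ 7.69 mm.

7.69 mm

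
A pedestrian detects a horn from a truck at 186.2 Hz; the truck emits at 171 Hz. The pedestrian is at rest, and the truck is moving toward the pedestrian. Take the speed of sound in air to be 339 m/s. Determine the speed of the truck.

f' = f · v/(v − v_s) ⇒ v_s = v · |1 − f/f'|.
v_s = 339 × |1 − 171/186.2| = 339 × 0.08163 ≈ 28 m/s.

28 m/s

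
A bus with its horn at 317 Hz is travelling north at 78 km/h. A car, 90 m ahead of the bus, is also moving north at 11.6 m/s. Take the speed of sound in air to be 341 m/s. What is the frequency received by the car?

327 Hz

78 km/h = 21.67 m/s.
The car is ahead, so the bus is moving toward it while the car is moving away from the bus.
With source approaching and observer receding, f' = f · (v − v_o)/(v − v_s).
f' = 317 × (341 − 11.6)/(341 − 21.67) = 317 × 329.4/319.33 ≈ 327 Hz.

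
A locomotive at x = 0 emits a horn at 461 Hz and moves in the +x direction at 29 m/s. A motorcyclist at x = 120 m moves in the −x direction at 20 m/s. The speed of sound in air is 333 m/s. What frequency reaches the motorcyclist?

The observer lies on the +x side, so the source is heading toward the observer and the observer is heading toward the source.
General Doppler shift: f' = f · (v + v_o)/(v − v_s).
f' = 461 × (333 + 20)/(333 − 29) = 461 × 353/304 ≈ 535 Hz.

535 Hz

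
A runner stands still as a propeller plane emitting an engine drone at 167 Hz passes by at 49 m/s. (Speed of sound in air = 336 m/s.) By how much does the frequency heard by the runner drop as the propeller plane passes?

49.8 Hz

Approaching: f₁ = f · v/(v − v_s) = 167 × 336/287 ≈ 195.5 Hz.
Receding: f₂ = f · v/(v + v_s) = 167 × 336/385 ≈ 145.7 Hz.
Drop: f₁ − f₂ = 2f·v·v_s/(v² − v_s²) = 2 × 167 × 336 × 49/(336² − 49²) ≈ 49.8 Hz.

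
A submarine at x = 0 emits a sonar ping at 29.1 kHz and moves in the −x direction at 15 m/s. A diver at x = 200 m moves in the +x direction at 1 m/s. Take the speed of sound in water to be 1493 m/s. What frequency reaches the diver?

28.8 kHz

The observer lies on the +x side, so the source is heading away from the observer and the observer is heading away from the source.
With source receding and observer receding, f' = f · (v − v_o)/(v + v_s).
f' = 29.1 × (1493 − 1)/(1493 + 15) = 29.1 × 1492/1508 ≈ 28.8 kHz.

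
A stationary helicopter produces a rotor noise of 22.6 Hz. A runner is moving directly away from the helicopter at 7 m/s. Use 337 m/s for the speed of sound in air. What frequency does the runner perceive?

22.1 Hz

Only the observer moves, away from the source, so f' = f · (v − v_o)/v.
f' = 22.6 × (337 − 7)/337 = 22.6 × 330/337 ≈ 22.1 Hz.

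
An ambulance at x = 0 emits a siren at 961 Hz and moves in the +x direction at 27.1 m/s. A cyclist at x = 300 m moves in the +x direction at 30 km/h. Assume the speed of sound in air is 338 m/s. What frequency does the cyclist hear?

1019 Hz

30 km/h = 8.333 m/s.
The observer lies on the +x side, so the source is heading toward the observer and the observer is heading away from the source.
General Doppler shift: f' = f · (v − v_o)/(v − v_s).
f' = 961 × (338 − 8.333)/(338 − 27.1) = 961 × 329.67/310.9 ≈ 1019 Hz.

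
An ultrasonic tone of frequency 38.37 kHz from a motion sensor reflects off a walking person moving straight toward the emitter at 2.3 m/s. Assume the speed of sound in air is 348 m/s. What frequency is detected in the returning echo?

38.9 kHz

At the walking person (a moving observer), f₁ = f₀ · (v + u)/v = 38.37 × 350.3/348 ≈ 38.6 kHz.
On reflection it acts as a source moving toward the stationary detector: f₂ = f₁ · v/(v − u) = 38.6 × 348/345.7 ≈ 38.9 kHz.
Equivalently f₂ = f₀ · (v + u)/(v − u).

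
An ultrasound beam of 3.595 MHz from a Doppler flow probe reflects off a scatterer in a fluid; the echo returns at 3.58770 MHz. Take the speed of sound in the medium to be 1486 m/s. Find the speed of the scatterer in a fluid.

Double Doppler shift off a moving reflector: f₂ = f₀ · (v + u)/(v − u) (u > 0 toward emitter).
Rearranging, u = v · (f₂ − f₀)/(f₂ + f₀) = 1486 × -0.00730/7.18270 ≈ -1.51 m/s.
So the scatterer in a fluid is moving at 1.51 m/s away from the emitter.

1.51 m/s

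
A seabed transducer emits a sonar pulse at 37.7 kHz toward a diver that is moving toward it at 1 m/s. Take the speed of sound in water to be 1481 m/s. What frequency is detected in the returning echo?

37.8 kHz

At the diver (a moving observer), f₁ = f₀ · (v + u)/v = 37.7 × 1482/1481 ≈ 37.7 kHz.
On reflection it acts as a source moving toward the stationary detector: f₂ = f₁ · v/(v − u) = 37.7 × 1481/1480 ≈ 37.8 kHz.
Equivalently f₂ = f₀ · (v + u)/(v − u).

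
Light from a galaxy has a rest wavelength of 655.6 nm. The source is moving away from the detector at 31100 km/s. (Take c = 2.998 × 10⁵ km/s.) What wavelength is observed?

β = v/c = 31100/299800 = 0.1037.
Relativistic Doppler for wavelength: λ' = λ₀ · √((1 + β)/(1 − β)).
λ' = 655.6 × √(1.1037/0.8963) = 655.6 × 1.10972 ≈ 727.5 nm.

727.5 nm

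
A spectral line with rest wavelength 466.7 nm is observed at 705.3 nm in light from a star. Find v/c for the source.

0.391c

λ'/λ₀ = 1.5112 > 1 (redshift), so the source is receding.
λ'/λ₀ = √((1 + β)/(1 − β)) for a receding source ⇒ β = (r² − 1)/(r² + 1) with r = λ'/λ₀.
β = (2.2839 − 1)/(2.2839 + 1) ≈ 0.391.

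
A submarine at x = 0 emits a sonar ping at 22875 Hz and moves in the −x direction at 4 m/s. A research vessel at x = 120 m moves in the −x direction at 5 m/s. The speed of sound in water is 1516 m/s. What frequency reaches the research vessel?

The observer lies on the +x side, so the source is heading away from the observer and the observer is heading toward the source.
General Doppler shift: f' = f · (v + v_o)/(v + v_s).
f' = 22875 × (1516 + 5)/(1516 + 4) = 22875 × 1521/1520 ≈ 22890 Hz.

22890 Hz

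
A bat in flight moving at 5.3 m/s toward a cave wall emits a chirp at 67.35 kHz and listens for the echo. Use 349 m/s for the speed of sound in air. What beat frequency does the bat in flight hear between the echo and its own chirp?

The cave wall receives the sound from a moving source: f₁ = f₀ · v/(v − v_e) = 67.35 × 349/343.7 ≈ 68.39 kHz.
On the return leg the bat in flight is a moving observer: f₂ = f₁ · (v + v_e)/v = 68.39 × 354.3/349 ≈ 69.43 kHz.
Equivalently f₂ = f₀ · (v + v_e)/(v − v_e).
Beat against the emitted tone (with f₀ = 67350 Hz): |f₂ − f₀| = 2v_e·f₀/(v − v_e) = 2 × 5.3 × 67350/343.7 ≈ 2077 Hz.

2077 Hz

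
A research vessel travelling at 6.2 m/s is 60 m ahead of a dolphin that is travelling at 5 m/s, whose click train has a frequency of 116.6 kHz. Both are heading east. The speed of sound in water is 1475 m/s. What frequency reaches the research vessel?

The research vessel is ahead, so the dolphin is moving toward it while the research vessel is moving away from the dolphin.
General Doppler shift: f' = f · (v − v_o)/(v − v_s).
f' = 116.6 × (1475 − 6.2)/(1475 − 5) = 116.6 × 1468.8/1470 ≈ 116.5 kHz.

116.5 kHz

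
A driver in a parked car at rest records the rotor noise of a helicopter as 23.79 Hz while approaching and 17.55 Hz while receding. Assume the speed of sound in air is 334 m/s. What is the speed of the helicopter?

f₁/f₂ = (v + v_s)/(v − v_s), so v_s = v · (f₁ − f₂)/(f₁ + f₂).
v_s = 334 × (23.79 − 17.55)/(23.79 + 17.55) = 334 × 6.24/41.34 ≈ 50 m/s.

50 m/s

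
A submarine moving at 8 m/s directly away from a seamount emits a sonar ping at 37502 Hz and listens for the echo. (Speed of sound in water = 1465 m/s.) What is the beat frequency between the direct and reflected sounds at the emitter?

407 Hz

The seamount receives the sound from a moving source: f₁ = f₀ · v/(v + v_e) = 37502 × 1465/1473 ≈ 37298 Hz.
On the return leg the submarine is a moving observer: f₂ = f₁ · (v − v_e)/v = 37298 × 1457/1465 ≈ 37095 Hz.
Equivalently f₂ = f₀ · (v − v_e)/(v + v_e).
Beat against the emitted tone: |f₂ − f₀| = 2v_e·f₀/(v + v_e) = 2 × 8 × 37502/1473 ≈ 407 Hz.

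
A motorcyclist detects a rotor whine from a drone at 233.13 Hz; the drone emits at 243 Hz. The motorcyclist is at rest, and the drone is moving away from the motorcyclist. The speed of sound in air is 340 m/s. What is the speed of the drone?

f' = f · v/(v + v_s) ⇒ v_s = v · |1 − f/f'|.
v_s = 340 × |1 − 243/233.13| = 340 × 0.04234 ≈ 14.4 m/s.

14.4 m/s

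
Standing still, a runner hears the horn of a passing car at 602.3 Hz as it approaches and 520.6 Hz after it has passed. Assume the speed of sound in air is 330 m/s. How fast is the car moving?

f₁/f₂ = (v + v_s)/(v − v_s), so v_s = v · (f₁ − f₂)/(f₁ + f₂).
v_s = 330 × (602.3 − 520.6)/(602.3 + 520.6) = 330 × 81.7/1122.9 ≈ 24.0 m/s.

24.0 m/s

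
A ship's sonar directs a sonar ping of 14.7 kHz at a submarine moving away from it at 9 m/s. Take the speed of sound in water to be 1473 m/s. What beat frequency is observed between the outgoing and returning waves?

179 Hz

The submarine first receives the wave as a moving observer: f₁ = f₀ · (v − u)/v = 14.7 × (1473 − 9)/1473 ≈ 14.6102 kHz.
The reflection then acts as a moving source: f₂ = f₁ · v/(v + u) ≈ 14.5215 kHz.
Equivalently f₂ = f₀ · (v − u)/(v + u).
Beat frequency (with f₀ = 14700 Hz): |f₂ − f₀| = 2u·f₀/(v + u) = 2 × 9 × 14700/1482 ≈ 179 Hz.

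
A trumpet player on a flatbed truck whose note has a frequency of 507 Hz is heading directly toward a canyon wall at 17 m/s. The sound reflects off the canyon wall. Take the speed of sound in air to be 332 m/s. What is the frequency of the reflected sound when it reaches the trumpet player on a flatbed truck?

562 Hz

The canyon wall receives the sound from a moving source: f₁ = f₀ · v/(v − v_e) = 507 × 332/315 ≈ 534 Hz.
On the return leg the trumpet player on a flatbed truck is a moving observer: f₂ = f₁ · (v + v_e)/v = 534 × 349/332 ≈ 562 Hz.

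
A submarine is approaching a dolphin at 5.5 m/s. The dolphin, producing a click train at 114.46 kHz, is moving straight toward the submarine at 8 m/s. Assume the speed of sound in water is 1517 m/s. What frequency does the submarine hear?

General Doppler shift: f' = f · (v + v_o)/(v − v_s).
f' = 114.46 × (1517 + 5.5)/(1517 − 8) = 114.46 × 1522.5/1509 ≈ 115.5 kHz.

115.5 kHz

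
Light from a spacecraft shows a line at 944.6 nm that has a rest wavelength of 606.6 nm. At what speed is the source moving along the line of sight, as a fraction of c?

0.416c

λ'/λ₀ = 1.5572 > 1 (redshift), so the source is receding.
λ'/λ₀ = √((1 + β)/(1 − β)) for a receding source ⇒ β = (r² − 1)/(r² + 1) with r = λ'/λ₀.
β = (2.4249 − 1)/(2.4249 + 1) ≈ 0.416.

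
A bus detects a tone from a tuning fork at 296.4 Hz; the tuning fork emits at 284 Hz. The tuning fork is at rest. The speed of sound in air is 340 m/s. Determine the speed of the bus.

14.8 m/s

f' > f, so the bus is approaching.
f' = f · (v + v_o)/v ⇒ v_o = v · |f'/f − 1|.
v_o = 340 × |296.4/284 − 1| = 340 × 0.04366 ≈ 14.8 m/s.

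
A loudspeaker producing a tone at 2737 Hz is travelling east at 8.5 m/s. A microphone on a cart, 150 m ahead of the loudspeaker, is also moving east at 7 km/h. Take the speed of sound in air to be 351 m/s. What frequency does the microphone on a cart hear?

7 km/h = 1.944 m/s.
The microphone on a cart is ahead, so the loudspeaker is moving toward it while the microphone on a cart is moving away from the loudspeaker.
General Doppler shift: f' = f · (v − v_o)/(v − v_s).
f' = 2737 × (351 − 1.944)/(351 − 8.5) = 2737 × 349.06/342.5 ≈ 2789 Hz.

2789 Hz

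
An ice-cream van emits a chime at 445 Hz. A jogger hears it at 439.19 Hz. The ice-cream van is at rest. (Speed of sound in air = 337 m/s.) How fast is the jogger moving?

f' < f, so the jogger is receding.
f' = f · (v − v_o)/v ⇒ v_o = v · |f'/f − 1|.
v_o = 337 × |439.19/445 − 1| = 337 × 0.01306 ≈ 4.4 m/s.

4.4 m/s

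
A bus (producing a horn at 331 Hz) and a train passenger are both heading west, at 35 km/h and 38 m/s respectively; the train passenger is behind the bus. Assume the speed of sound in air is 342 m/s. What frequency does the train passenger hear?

35 km/h = 9.722 m/s.
The train passenger is behind, so the bus is moving away from it while the train passenger is moving toward the bus.
General Doppler shift: f' = f · (v + v_o)/(v + v_s).
f' = 331 × (342 + 38)/(342 + 9.722) = 331 × 380/351.72 ≈ 358 Hz.

358 Hz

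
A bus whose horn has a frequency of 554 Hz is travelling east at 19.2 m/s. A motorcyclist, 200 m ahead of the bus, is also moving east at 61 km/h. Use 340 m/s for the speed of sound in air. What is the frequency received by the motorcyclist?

558 Hz

61 km/h = 16.94 m/s.
The motorcyclist is ahead, so the bus is moving toward it while the motorcyclist is moving away from the bus.
With source approaching and observer receding, f' = f · (v − v_o)/(v − v_s).
f' = 554 × (340 − 16.94)/(340 − 19.2) = 554 × 323.06/320.8 ≈ 558 Hz.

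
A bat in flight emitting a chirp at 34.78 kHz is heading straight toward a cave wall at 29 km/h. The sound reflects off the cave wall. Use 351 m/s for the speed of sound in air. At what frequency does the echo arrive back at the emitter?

36.4 kHz

29 km/h = 8.056 m/s.
The cave wall receives the sound from a moving source: f₁ = f₀ · v/(v − v_e) = 34.78 × 351/342.94 ≈ 35.6 kHz.
On the return leg the bat in flight is a moving observer: f₂ = f₁ · (v + v_e)/v = 35.6 × 359.06/351 ≈ 36.4 kHz.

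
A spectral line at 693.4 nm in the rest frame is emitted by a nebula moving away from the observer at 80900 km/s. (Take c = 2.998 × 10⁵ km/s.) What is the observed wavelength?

914.4 nm

β = v/c = 80900/299800 = 0.2698.
Relativistic Doppler for wavelength: λ' = λ₀ · √((1 + β)/(1 − β)).
λ' = 693.4 × √(1.2698/0.7302) = 693.4 × 1.31877 ≈ 914.4 nm.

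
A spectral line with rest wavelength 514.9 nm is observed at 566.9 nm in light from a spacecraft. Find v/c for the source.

λ'/λ₀ = 1.1010 > 1 (redshift), so the source is receding.
λ'/λ₀ = √((1 + β)/(1 − β)) for a receding source ⇒ β = (r² − 1)/(r² + 1) with r = λ'/λ₀.
β = (1.2122 − 1)/(1.2122 + 1) ≈ 0.096.

0.096c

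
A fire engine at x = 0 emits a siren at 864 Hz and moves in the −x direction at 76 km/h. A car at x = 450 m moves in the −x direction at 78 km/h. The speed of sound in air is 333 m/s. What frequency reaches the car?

865 Hz

76 km/h = 21.11 m/s; 78 km/h = 21.67 m/s.
The observer lies on the +x side, so the source is heading away from the observer and the observer is heading toward the source.
Both move, so f' = f · (v + v_o)/(v + v_s).
f' = 864 × (333 + 21.67)/(333 + 21.11) = 864 × 354.67/354.11 ≈ 865 Hz.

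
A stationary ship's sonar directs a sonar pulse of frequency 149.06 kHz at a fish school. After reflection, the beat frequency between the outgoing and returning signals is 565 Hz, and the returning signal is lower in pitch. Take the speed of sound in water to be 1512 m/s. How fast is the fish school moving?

Double Doppler shift off a moving reflector: f₂ = f₀ · (v + u)/(v − u) (u > 0 toward emitter).
Returning signal is lower, so f₂ = f₀ − Δf = 149060 − 565 = 148495 Hz.
Rearranging, u = v · (f₂ − f₀)/(f₂ + f₀) = 1512 × -565/297555 ≈ -2.87 m/s.
So the fish school is moving at 2.87 m/s away from the emitter.

2.87 m/s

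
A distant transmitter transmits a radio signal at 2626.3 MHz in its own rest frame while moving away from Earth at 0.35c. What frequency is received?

1822.4 MHz

Relativistic Doppler for frequency: f' = f₀ · √((1 − β)/(1 + β)).
f' = 2626.3 × √(0.6500/1.3500) = 2626.3 × 0.69389 ≈ 1822.4 MHz.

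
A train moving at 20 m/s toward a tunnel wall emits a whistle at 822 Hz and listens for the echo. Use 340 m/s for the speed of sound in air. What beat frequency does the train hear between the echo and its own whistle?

103 Hz

The tunnel wall receives the sound from a moving source: f₁ = f₀ · v/(v − v_e) = 822 × 340/320 ≈ 873.4 Hz.
On the return leg the train is a moving observer: f₂ = f₁ · (v + v_e)/v = 873.4 × 360/340 ≈ 924.8 Hz.
Beat against the emitted tone: |f₂ − f₀| = 2v_e·f₀/(v − v_e) = 2 × 20 × 822/320 ≈ 103 Hz.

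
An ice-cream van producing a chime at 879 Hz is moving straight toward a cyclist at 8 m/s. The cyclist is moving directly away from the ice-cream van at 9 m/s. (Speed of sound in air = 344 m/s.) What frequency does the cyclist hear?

Both move, so f' = f · (v − v_o)/(v − v_s).
f' = 879 × (344 − 9)/(344 − 8) = 879 × 335/336 ≈ 876 Hz.

876 Hz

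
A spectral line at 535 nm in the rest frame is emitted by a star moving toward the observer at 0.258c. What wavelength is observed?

410.9 nm

Relativistic Doppler for wavelength: λ' = λ₀ · √((1 − β)/(1 + β)).
λ' = 535 × √(0.7420/1.2580) = 535 × 0.76800 ≈ 410.9 nm.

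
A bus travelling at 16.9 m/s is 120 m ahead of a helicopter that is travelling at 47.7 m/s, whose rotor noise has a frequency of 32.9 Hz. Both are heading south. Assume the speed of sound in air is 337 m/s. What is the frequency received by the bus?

The bus is ahead, so the helicopter is moving toward it while the bus is moving away from the helicopter.
Both move, so f' = f · (v − v_o)/(v − v_s).
f' = 32.9 × (337 − 16.9)/(337 − 47.7) = 32.9 × 320.1/289.3 ≈ 36.4 Hz.

36.4 Hz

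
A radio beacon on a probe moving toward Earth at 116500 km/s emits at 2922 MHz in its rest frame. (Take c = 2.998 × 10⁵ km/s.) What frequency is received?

4403.5 MHz

β = v/c = 116500/299800 = 0.3886.
Relativistic Doppler for frequency: f' = f₀ · √((1 + β)/(1 − β)).
f' = 2922 × √(1.3886/0.6114) = 2922 × 1.50703 ≈ 4403.5 MHz.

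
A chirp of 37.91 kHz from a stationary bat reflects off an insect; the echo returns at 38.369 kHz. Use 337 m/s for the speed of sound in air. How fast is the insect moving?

Double Doppler shift off a moving reflector: f₂ = f₀ · (v + u)/(v − u) (u > 0 toward emitter).
Rearranging, u = v · (f₂ − f₀)/(f₂ + f₀) = 337 × 0.459/76.279 ≈ 2.03 m/s.
So the insect is moving at 2.03 m/s toward the emitter.

2.03 m/s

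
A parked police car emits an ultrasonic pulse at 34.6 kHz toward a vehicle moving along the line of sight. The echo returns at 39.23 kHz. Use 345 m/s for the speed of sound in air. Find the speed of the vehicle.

21.6 m/s

Double Doppler shift off a moving reflector: f₂ = f₀ · (v + u)/(v − u) (u > 0 toward emitter).
Rearranging, u = v · (f₂ − f₀)/(f₂ + f₀) = 345 × 4.63/73.83 ≈ 21.6 m/s.
So the vehicle is moving at 21.6 m/s toward the emitter.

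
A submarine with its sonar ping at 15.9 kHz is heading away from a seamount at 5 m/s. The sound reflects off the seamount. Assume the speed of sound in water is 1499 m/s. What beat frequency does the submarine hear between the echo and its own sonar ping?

The seamount receives the sound from a moving source: f₁ = f₀ · v/(v + v_e) = 15.9 × 1499/1504 ≈ 15.8471 kHz.
On the return leg the submarine is a moving observer: f₂ = f₁ · (v − v_e)/v = 15.8471 × 1494/1499 ≈ 15.7943 kHz.
Equivalently f₂ = f₀ · (v − v_e)/(v + v_e).
Beat against the emitted tone (with f₀ = 15900 Hz): |f₂ − f₀| = 2v_e·f₀/(v + v_e) = 2 × 5 × 15900/1504 ≈ 106 Hz.

106 Hz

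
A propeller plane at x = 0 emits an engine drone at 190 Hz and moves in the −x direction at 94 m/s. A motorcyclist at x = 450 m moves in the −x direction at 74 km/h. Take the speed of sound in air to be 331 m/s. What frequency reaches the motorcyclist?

157 Hz

74 km/h = 20.56 m/s.
The observer lies on the +x side, so the source is heading away from the observer and the observer is heading toward the source.
Both move, so f' = f · (v + v_o)/(v + v_s).
f' = 190 × (331 + 20.56)/(331 + 94) = 190 × 351.56/425 ≈ 157 Hz.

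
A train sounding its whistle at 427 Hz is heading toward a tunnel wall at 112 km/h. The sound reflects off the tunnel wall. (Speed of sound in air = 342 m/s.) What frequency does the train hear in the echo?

112 km/h = 31.11 m/s.
The tunnel wall receives the sound from a moving source: f₁ = f₀ · v/(v − v_e) = 427 × 342/310.89 ≈ 470 Hz.
On the return leg the train is a moving observer: f₂ = f₁ · (v + v_e)/v = 470 × 373.11/342 ≈ 512 Hz.

512 Hz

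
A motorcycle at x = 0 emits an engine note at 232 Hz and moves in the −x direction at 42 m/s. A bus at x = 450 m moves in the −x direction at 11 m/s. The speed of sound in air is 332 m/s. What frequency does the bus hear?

The observer lies on the +x side, so the source is heading away from the observer and the observer is heading toward the source.
General Doppler shift: f' = f · (v + v_o)/(v + v_s).
f' = 232 × (332 + 11)/(332 + 42) = 232 × 343/374 ≈ 213 Hz.

213 Hz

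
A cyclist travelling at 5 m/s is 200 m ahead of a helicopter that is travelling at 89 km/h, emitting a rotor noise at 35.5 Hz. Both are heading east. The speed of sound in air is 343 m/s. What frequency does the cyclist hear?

89 km/h = 24.72 m/s.
The cyclist is ahead, so the helicopter is moving toward it while the cyclist is moving away from the helicopter.
With source approaching and observer receding, f' = f · (v − v_o)/(v − v_s).
f' = 35.5 × (343 − 5)/(343 − 24.72) = 35.5 × 338/318.28 ≈ 37.7 Hz.

37.7 Hz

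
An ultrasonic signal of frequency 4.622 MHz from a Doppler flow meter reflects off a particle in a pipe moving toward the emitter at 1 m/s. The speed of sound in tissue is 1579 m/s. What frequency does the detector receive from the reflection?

4.628 MHz

The particle in a pipe first receives the wave as a moving observer: f₁ = f₀ · (v + u)/v = 4.622 × (1579 + 1)/1579 ≈ 4.625 MHz.
On reflection it acts as a source moving toward the stationary detector: f₂ = f₁ · v/(v − u) = 4.625 × 1579/1578 ≈ 4.628 MHz.
Equivalently f₂ = f₀ · (v + u)/(v − u).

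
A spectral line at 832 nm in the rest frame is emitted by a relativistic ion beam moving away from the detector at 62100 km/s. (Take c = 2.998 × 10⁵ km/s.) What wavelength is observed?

1026.6 nm

β = v/c = 62100/299800 = 0.2071.
Relativistic Doppler for wavelength: λ' = λ₀ · √((1 + β)/(1 − β)).
λ' = 832 × √(1.2071/0.7929) = 832 × 1.23390 ≈ 1026.6 nm.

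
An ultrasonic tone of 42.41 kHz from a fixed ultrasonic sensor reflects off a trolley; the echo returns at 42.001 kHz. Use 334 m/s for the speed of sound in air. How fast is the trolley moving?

Double Doppler shift off a moving reflector: f₂ = f₀ · (v + u)/(v − u) (u > 0 toward emitter).
Rearranging, u = v · (f₂ − f₀)/(f₂ + f₀) = 334 × -0.409/84.411 ≈ -1.62 m/s.
So the trolley is moving at 1.62 m/s away from the emitter.

1.62 m/s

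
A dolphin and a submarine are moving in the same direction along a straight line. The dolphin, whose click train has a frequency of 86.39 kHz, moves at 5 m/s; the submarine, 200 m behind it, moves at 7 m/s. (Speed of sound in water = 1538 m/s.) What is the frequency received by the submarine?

86.5 kHz

The submarine is behind, so the dolphin is moving away from it while the submarine is moving toward the dolphin.
General Doppler shift: f' = f · (v + v_o)/(v + v_s).
f' = 86.39 × (1538 + 7)/(1538 + 5) = 86.39 × 1545/1543 ≈ 86.5 kHz.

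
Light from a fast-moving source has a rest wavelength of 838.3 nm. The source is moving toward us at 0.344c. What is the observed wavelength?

585.7 nm

Relativistic Doppler for wavelength: λ' = λ₀ · √((1 − β)/(1 + β)).
λ' = 838.3 × √(0.6560/1.3440) = 838.3 × 0.69864 ≈ 585.7 nm.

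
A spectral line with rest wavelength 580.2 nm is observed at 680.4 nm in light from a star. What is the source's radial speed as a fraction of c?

λ'/λ₀ = 1.1727 > 1 (redshift), so the source is receding.
λ'/λ₀ = √((1 + β)/(1 − β)) for a receding source ⇒ β = (r² − 1)/(r² + 1) with r = λ'/λ₀.
β = (1.3752 − 1)/(1.3752 + 1) ≈ 0.158.

0.158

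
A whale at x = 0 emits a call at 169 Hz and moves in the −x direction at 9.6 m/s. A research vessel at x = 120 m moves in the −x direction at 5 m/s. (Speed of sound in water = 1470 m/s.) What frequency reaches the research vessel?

The observer lies on the +x side, so the source is heading away from the observer and the observer is heading toward the source.
General Doppler shift: f' = f · (v + v_o)/(v + v_s).
f' = 169 × (1470 + 5)/(1470 + 9.6) = 169 × 1475/1479.6 ≈ 168 Hz.

168 Hz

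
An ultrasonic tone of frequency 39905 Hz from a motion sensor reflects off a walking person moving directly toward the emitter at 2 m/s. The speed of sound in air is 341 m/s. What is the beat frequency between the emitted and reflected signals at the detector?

At the walking person (a moving observer), f₁ = f₀ · (v + u)/v = 39905 × 343/341 ≈ 40139 Hz.
On reflection it acts as a source moving toward the stationary detector: f₂ = f₁ · v/(v − u) = 40139 × 341/339 ≈ 40376 Hz.
Beat frequency: |f₂ − f₀| = 2u·f₀/(v − u) = 2 × 2 × 39905/339 ≈ 471 Hz.

471 Hz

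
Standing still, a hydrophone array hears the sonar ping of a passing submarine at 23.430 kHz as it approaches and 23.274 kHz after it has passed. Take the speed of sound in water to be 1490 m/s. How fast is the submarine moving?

f₁/f₂ = (v + v_s)/(v − v_s), so v_s = v · (f₁ − f₂)/(f₁ + f₂).
v_s = 1490 × (23.430 − 23.274)/(23.430 + 23.274) = 1490 × 0.156/46.704 ≈ 5.0 m/s.

5.0 m/s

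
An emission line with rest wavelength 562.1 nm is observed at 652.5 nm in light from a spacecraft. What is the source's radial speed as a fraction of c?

0.148c

λ'/λ₀ = 1.1608 > 1 (redshift), so the source is receding.
λ'/λ₀ = √((1 + β)/(1 − β)) for a receding source ⇒ β = (r² − 1)/(r² + 1) with r = λ'/λ₀.
β = (1.3475 − 1)/(1.3475 + 1) ≈ 0.148.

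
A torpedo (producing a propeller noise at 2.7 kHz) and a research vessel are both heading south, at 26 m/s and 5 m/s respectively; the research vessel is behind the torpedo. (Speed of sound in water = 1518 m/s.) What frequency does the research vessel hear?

The research vessel is behind, so the torpedo is moving away from it while the research vessel is moving toward the torpedo.
Both move, so f' = f · (v + v_o)/(v + v_s).
f' = 2.7 × (1518 + 5)/(1518 + 26) = 2.7 × 1523/1544 ≈ 2.66 kHz.

2.66 kHz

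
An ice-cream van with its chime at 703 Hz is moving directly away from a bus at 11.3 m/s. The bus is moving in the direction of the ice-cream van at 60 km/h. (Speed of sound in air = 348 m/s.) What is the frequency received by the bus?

714 Hz

60 km/h = 16.67 m/s.
Both move, so f' = f · (v + v_o)/(v + v_s).
f' = 703 × (348 + 16.67)/(348 + 11.3) = 703 × 364.67/359.3 ≈ 714 Hz.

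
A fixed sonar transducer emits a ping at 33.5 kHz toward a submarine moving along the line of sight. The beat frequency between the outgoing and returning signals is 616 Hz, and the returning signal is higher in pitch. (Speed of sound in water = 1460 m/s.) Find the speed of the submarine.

Double Doppler shift off a moving reflector: f₂ = f₀ · (v + u)/(v − u) (u > 0 toward emitter).
Returning signal is higher, so f₂ = f₀ + Δf = 33500 + 616 = 34116 Hz.
Rearranging, u = v · (f₂ − f₀)/(f₂ + f₀) = 1460 × 616/67616 ≈ 13.3 m/s.
So the submarine is moving at 13.3 m/s toward the emitter.

13.3 m/s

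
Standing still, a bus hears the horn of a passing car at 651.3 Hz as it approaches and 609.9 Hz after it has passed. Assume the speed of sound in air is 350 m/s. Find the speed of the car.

11.5 m/s

f₁/f₂ = (v + v_s)/(v − v_s), so v_s = v · (f₁ − f₂)/(f₁ + f₂).
v_s = 350 × (651.3 − 609.9)/(651.3 + 609.9) = 350 × 41.4/1261.2 ≈ 11.5 m/s.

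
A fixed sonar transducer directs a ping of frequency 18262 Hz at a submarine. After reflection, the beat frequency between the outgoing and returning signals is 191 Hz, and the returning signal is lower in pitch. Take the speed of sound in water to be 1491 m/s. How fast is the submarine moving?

Double Doppler shift off a moving reflector: f₂ = f₀ · (v + u)/(v − u) (u > 0 toward emitter).
Returning signal is lower, so f₂ = f₀ − Δf = 18262 − 191 = 18071 Hz.
Rearranging, u = v · (f₂ − f₀)/(f₂ + f₀) = 1491 × -191/36333 ≈ -7.8 m/s.
So the submarine is moving at 7.8 m/s away from the emitter.

7.8 m/s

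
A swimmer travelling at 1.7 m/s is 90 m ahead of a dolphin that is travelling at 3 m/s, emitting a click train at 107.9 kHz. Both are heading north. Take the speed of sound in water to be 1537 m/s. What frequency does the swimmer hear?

108.0 kHz

The swimmer is ahead, so the dolphin is moving toward it while the swimmer is moving away from the dolphin.
With source approaching and observer receding, f' = f · (v − v_o)/(v − v_s).
f' = 107.9 × (1537 − 1.7)/(1537 − 3) = 107.9 × 1535.3/1534 ≈ 108.0 kHz.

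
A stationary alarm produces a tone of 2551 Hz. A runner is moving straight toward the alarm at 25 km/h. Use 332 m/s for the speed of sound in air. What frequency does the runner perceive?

25 km/h = 6.944 m/s.
Moving observer, stationary source: f' = f · (v + v_o)/v.
f' = 2551 × (332 + 6.944)/332 = 2551 × 338.94/332 ≈ 2604 Hz.

2604 Hz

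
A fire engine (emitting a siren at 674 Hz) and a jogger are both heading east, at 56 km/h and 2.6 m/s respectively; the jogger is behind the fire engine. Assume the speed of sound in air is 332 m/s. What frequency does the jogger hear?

56 km/h = 15.56 m/s.
The jogger is behind, so the fire engine is moving away from it while the jogger is moving toward the fire engine.
With source receding and observer approaching, f' = f · (v + v_o)/(v + v_s).
f' = 674 × (332 + 2.6)/(332 + 15.56) = 674 × 334.6/347.56 ≈ 649 Hz.

649 Hz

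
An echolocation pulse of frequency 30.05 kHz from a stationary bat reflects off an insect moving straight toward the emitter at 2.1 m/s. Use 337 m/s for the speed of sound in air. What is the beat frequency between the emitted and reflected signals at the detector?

377 Hz

At the insect (a moving observer), f₁ = f₀ · (v + u)/v = 30.05 × 339.1/337 ≈ 30.237 kHz.
The reflection then acts as a moving source: f₂ = f₁ · v/(v − u) ≈ 30.427 kHz.
Beat frequency (with f₀ = 30050 Hz): |f₂ − f₀| = 2u·f₀/(v − u) = 2 × 2.1 × 30050/334.9 ≈ 377 Hz.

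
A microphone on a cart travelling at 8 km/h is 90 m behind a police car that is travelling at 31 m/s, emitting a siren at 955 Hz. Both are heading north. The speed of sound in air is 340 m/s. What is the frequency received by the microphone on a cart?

881 Hz

8 km/h = 2.222 m/s.
The microphone on a cart is behind, so the police car is moving away from it while the microphone on a cart is moving toward the police car.
General Doppler shift: f' = f · (v + v_o)/(v + v_s).
f' = 955 × (340 + 2.222)/(340 + 31) = 955 × 342.22/371 ≈ 881 Hz.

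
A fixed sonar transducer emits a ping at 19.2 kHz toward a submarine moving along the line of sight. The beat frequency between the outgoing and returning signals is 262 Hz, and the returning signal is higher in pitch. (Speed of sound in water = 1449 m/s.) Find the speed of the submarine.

9.8 m/s

Double Doppler shift off a moving reflector: f₂ = f₀ · (v + u)/(v − u) (u > 0 toward emitter).
Returning signal is higher, so f₂ = f₀ + Δf = 19200 + 262 = 19462 Hz.
Rearranging, u = v · (f₂ − f₀)/(f₂ + f₀) = 1449 × 262/38662 ≈ 9.8 m/s.
So the submarine is moving at 9.8 m/s toward the emitter.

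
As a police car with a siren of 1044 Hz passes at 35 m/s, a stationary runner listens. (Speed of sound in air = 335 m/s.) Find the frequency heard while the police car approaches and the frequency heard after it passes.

Approaching: f₁ = f · v/(v − v_s) = 1044 × 335/300 ≈ 1166 Hz.
Receding: f₂ = f · v/(v + v_s) = 1044 × 335/370 ≈ 945 Hz.

1166 Hz approaching; 945 Hz receding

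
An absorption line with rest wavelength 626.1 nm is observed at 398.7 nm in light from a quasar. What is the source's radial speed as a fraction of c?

λ'/λ₀ = 0.6368 < 1 (blueshift), so the source is approaching.
λ'/λ₀ = √((1 − β)/(1 + β)) for an approaching source ⇒ β = (1 − r²)/(1 + r²) with r = λ'/λ₀.
β = (1 − 0.4055)/(1 + 0.4055) ≈ 0.423.

0.423c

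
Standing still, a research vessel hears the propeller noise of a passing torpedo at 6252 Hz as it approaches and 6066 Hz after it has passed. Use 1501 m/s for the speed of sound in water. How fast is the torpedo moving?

f₁/f₂ = (v + v_s)/(v − v_s), so v_s = v · (f₁ − f₂)/(f₁ + f₂).
v_s = 1501 × (6252 − 6066)/(6252 + 6066) = 1501 × 186/12318 ≈ 22.7 m/s.

22.7 m/s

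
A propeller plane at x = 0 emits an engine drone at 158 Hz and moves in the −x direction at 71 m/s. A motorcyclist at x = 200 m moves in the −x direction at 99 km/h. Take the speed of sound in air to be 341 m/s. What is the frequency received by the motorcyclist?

141 Hz

99 km/h = 27.5 m/s.
The observer lies on the +x side, so the source is heading away from the observer and the observer is heading toward the source.
With source receding and observer approaching, f' = f · (v + v_o)/(v + v_s).
f' = 158 × (341 + 27.5)/(341 + 71) = 158 × 368.5/412 ≈ 141 Hz.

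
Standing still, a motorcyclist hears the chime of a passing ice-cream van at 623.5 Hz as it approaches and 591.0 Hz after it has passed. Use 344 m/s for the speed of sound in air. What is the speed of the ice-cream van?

9.2 m/s

f₁/f₂ = (v + v_s)/(v − v_s), so v_s = v · (f₁ − f₂)/(f₁ + f₂).
v_s = 344 × (623.5 − 591.0)/(623.5 + 591.0) = 344 × 32.5/1214.5 ≈ 9.2 m/s.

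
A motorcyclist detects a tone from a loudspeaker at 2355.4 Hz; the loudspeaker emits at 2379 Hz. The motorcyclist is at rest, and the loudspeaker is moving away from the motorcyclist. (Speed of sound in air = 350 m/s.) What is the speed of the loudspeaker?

f' = f · v/(v + v_s) ⇒ v_s = v · |1 − f/f'|.
v_s = 350 × |1 − 2379/2355.4| = 350 × 0.01002 ≈ 3.5 m/s.

3.5 m/s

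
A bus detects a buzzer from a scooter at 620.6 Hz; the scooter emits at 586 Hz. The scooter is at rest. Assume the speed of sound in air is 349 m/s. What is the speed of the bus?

20.6 m/s

f' > f, so the bus is approaching.
f' = f · (v + v_o)/v ⇒ v_o = v · |f'/f − 1|.
v_o = 349 × |620.6/586 − 1| = 349 × 0.05904 ≈ 20.6 m/s.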